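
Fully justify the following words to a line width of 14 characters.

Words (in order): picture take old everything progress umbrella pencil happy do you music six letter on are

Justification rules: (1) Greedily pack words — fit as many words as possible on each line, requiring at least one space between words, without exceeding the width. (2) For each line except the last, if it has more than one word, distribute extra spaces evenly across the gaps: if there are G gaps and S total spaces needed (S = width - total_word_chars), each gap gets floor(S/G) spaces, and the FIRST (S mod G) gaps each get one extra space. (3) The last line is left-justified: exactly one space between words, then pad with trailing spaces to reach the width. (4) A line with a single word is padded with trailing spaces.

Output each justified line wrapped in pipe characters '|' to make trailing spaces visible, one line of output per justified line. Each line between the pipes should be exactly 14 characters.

Line 1: ['picture', 'take'] (min_width=12, slack=2)
Line 2: ['old', 'everything'] (min_width=14, slack=0)
Line 3: ['progress'] (min_width=8, slack=6)
Line 4: ['umbrella'] (min_width=8, slack=6)
Line 5: ['pencil', 'happy'] (min_width=12, slack=2)
Line 6: ['do', 'you', 'music'] (min_width=12, slack=2)
Line 7: ['six', 'letter', 'on'] (min_width=13, slack=1)
Line 8: ['are'] (min_width=3, slack=11)

Answer: |picture   take|
|old everything|
|progress      |
|umbrella      |
|pencil   happy|
|do  you  music|
|six  letter on|
|are           |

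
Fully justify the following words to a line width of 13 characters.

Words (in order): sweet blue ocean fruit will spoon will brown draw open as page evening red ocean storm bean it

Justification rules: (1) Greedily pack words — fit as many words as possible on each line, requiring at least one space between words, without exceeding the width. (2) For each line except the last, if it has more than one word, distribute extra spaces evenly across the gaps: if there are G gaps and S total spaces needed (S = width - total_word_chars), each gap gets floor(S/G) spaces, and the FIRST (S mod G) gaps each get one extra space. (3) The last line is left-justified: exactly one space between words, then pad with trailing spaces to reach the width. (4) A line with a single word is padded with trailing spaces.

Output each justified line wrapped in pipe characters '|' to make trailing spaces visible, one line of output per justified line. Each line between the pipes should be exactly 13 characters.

Answer: |sweet    blue|
|ocean   fruit|
|will    spoon|
|will    brown|
|draw  open as|
|page  evening|
|red     ocean|
|storm bean it|

Derivation:
Line 1: ['sweet', 'blue'] (min_width=10, slack=3)
Line 2: ['ocean', 'fruit'] (min_width=11, slack=2)
Line 3: ['will', 'spoon'] (min_width=10, slack=3)
Line 4: ['will', 'brown'] (min_width=10, slack=3)
Line 5: ['draw', 'open', 'as'] (min_width=12, slack=1)
Line 6: ['page', 'evening'] (min_width=12, slack=1)
Line 7: ['red', 'ocean'] (min_width=9, slack=4)
Line 8: ['storm', 'bean', 'it'] (min_width=13, slack=0)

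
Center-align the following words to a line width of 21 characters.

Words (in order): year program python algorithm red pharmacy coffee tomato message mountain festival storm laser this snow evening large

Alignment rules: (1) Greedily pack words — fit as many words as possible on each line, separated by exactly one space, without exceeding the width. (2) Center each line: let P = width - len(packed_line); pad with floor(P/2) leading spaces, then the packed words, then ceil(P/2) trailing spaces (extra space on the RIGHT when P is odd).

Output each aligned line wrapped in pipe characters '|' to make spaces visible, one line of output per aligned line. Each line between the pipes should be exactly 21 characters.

Answer: | year program python |
|    algorithm red    |
|   pharmacy coffee   |
|   tomato message    |
|  mountain festival  |
|storm laser this snow|
|    evening large    |

Derivation:
Line 1: ['year', 'program', 'python'] (min_width=19, slack=2)
Line 2: ['algorithm', 'red'] (min_width=13, slack=8)
Line 3: ['pharmacy', 'coffee'] (min_width=15, slack=6)
Line 4: ['tomato', 'message'] (min_width=14, slack=7)
Line 5: ['mountain', 'festival'] (min_width=17, slack=4)
Line 6: ['storm', 'laser', 'this', 'snow'] (min_width=21, slack=0)
Line 7: ['evening', 'large'] (min_width=13, slack=8)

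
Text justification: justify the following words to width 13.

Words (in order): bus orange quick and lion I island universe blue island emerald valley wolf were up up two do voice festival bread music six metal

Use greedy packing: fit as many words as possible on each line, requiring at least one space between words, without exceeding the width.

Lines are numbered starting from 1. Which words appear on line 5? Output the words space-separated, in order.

Answer: island

Derivation:
Line 1: ['bus', 'orange'] (min_width=10, slack=3)
Line 2: ['quick', 'and'] (min_width=9, slack=4)
Line 3: ['lion', 'I', 'island'] (min_width=13, slack=0)
Line 4: ['universe', 'blue'] (min_width=13, slack=0)
Line 5: ['island'] (min_width=6, slack=7)
Line 6: ['emerald'] (min_width=7, slack=6)
Line 7: ['valley', 'wolf'] (min_width=11, slack=2)
Line 8: ['were', 'up', 'up'] (min_width=10, slack=3)
Line 9: ['two', 'do', 'voice'] (min_width=12, slack=1)
Line 10: ['festival'] (min_width=8, slack=5)
Line 11: ['bread', 'music'] (min_width=11, slack=2)
Line 12: ['six', 'metal'] (min_width=9, slack=4)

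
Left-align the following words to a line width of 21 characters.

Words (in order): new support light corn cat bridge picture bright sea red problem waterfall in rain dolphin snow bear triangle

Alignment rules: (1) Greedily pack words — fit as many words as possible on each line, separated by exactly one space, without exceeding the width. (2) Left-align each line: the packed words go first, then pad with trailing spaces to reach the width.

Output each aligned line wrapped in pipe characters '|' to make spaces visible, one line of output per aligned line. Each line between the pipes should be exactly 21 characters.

Line 1: ['new', 'support', 'light'] (min_width=17, slack=4)
Line 2: ['corn', 'cat', 'bridge'] (min_width=15, slack=6)
Line 3: ['picture', 'bright', 'sea'] (min_width=18, slack=3)
Line 4: ['red', 'problem', 'waterfall'] (min_width=21, slack=0)
Line 5: ['in', 'rain', 'dolphin', 'snow'] (min_width=20, slack=1)
Line 6: ['bear', 'triangle'] (min_width=13, slack=8)

Answer: |new support light    |
|corn cat bridge      |
|picture bright sea   |
|red problem waterfall|
|in rain dolphin snow |
|bear triangle        |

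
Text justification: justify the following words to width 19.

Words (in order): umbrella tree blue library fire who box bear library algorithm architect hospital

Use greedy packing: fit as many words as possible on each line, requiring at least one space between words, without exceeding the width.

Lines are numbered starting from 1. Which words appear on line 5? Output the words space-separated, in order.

Answer: hospital

Derivation:
Line 1: ['umbrella', 'tree', 'blue'] (min_width=18, slack=1)
Line 2: ['library', 'fire', 'who'] (min_width=16, slack=3)
Line 3: ['box', 'bear', 'library'] (min_width=16, slack=3)
Line 4: ['algorithm', 'architect'] (min_width=19, slack=0)
Line 5: ['hospital'] (min_width=8, slack=11)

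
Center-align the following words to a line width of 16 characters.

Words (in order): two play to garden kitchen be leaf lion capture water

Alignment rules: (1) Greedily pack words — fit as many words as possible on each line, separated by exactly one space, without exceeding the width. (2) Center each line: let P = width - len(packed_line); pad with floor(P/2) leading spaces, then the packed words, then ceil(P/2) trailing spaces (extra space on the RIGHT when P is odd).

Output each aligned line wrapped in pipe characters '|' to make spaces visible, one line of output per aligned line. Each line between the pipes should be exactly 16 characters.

Answer: |  two play to   |
| garden kitchen |
|  be leaf lion  |
| capture water  |

Derivation:
Line 1: ['two', 'play', 'to'] (min_width=11, slack=5)
Line 2: ['garden', 'kitchen'] (min_width=14, slack=2)
Line 3: ['be', 'leaf', 'lion'] (min_width=12, slack=4)
Line 4: ['capture', 'water'] (min_width=13, slack=3)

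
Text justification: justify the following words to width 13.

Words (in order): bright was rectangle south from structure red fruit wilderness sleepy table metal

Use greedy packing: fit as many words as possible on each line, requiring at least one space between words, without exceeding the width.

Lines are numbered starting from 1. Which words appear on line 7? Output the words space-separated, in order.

Answer: sleepy table

Derivation:
Line 1: ['bright', 'was'] (min_width=10, slack=3)
Line 2: ['rectangle'] (min_width=9, slack=4)
Line 3: ['south', 'from'] (min_width=10, slack=3)
Line 4: ['structure', 'red'] (min_width=13, slack=0)
Line 5: ['fruit'] (min_width=5, slack=8)
Line 6: ['wilderness'] (min_width=10, slack=3)
Line 7: ['sleepy', 'table'] (min_width=12, slack=1)
Line 8: ['metal'] (min_width=5, slack=8)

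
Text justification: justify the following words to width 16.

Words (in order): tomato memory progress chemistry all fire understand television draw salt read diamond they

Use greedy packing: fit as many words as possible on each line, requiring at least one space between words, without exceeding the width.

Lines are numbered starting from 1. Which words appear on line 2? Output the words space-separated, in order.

Answer: progress

Derivation:
Line 1: ['tomato', 'memory'] (min_width=13, slack=3)
Line 2: ['progress'] (min_width=8, slack=8)
Line 3: ['chemistry', 'all'] (min_width=13, slack=3)
Line 4: ['fire', 'understand'] (min_width=15, slack=1)
Line 5: ['television', 'draw'] (min_width=15, slack=1)
Line 6: ['salt', 'read'] (min_width=9, slack=7)
Line 7: ['diamond', 'they'] (min_width=12, slack=4)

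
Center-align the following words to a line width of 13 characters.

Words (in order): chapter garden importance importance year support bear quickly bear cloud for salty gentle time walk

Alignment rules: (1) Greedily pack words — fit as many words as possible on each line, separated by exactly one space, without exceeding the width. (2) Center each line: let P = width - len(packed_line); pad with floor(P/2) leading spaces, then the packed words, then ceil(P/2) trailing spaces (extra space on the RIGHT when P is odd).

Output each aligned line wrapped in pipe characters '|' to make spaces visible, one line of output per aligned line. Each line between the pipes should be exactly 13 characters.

Line 1: ['chapter'] (min_width=7, slack=6)
Line 2: ['garden'] (min_width=6, slack=7)
Line 3: ['importance'] (min_width=10, slack=3)
Line 4: ['importance'] (min_width=10, slack=3)
Line 5: ['year', 'support'] (min_width=12, slack=1)
Line 6: ['bear', 'quickly'] (min_width=12, slack=1)
Line 7: ['bear', 'cloud'] (min_width=10, slack=3)
Line 8: ['for', 'salty'] (min_width=9, slack=4)
Line 9: ['gentle', 'time'] (min_width=11, slack=2)
Line 10: ['walk'] (min_width=4, slack=9)

Answer: |   chapter   |
|   garden    |
| importance  |
| importance  |
|year support |
|bear quickly |
| bear cloud  |
|  for salty  |
| gentle time |
|    walk     |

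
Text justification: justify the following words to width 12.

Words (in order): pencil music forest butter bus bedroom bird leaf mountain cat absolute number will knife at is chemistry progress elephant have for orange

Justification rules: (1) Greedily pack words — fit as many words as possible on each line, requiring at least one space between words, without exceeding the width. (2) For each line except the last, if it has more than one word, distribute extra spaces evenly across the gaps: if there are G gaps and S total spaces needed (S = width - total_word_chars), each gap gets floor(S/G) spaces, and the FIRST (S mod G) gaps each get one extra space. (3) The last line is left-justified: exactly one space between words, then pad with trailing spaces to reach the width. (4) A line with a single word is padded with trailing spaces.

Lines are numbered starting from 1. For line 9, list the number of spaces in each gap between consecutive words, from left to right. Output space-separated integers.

Line 1: ['pencil', 'music'] (min_width=12, slack=0)
Line 2: ['forest'] (min_width=6, slack=6)
Line 3: ['butter', 'bus'] (min_width=10, slack=2)
Line 4: ['bedroom', 'bird'] (min_width=12, slack=0)
Line 5: ['leaf'] (min_width=4, slack=8)
Line 6: ['mountain', 'cat'] (min_width=12, slack=0)
Line 7: ['absolute'] (min_width=8, slack=4)
Line 8: ['number', 'will'] (min_width=11, slack=1)
Line 9: ['knife', 'at', 'is'] (min_width=11, slack=1)
Line 10: ['chemistry'] (min_width=9, slack=3)
Line 11: ['progress'] (min_width=8, slack=4)
Line 12: ['elephant'] (min_width=8, slack=4)
Line 13: ['have', 'for'] (min_width=8, slack=4)
Line 14: ['orange'] (min_width=6, slack=6)

Answer: 2 1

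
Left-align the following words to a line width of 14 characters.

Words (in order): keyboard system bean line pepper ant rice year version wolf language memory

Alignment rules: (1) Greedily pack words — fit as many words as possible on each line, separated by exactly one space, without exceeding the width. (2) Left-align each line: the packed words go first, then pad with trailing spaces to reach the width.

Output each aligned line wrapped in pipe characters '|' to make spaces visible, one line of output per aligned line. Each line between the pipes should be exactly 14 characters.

Line 1: ['keyboard'] (min_width=8, slack=6)
Line 2: ['system', 'bean'] (min_width=11, slack=3)
Line 3: ['line', 'pepper'] (min_width=11, slack=3)
Line 4: ['ant', 'rice', 'year'] (min_width=13, slack=1)
Line 5: ['version', 'wolf'] (min_width=12, slack=2)
Line 6: ['language'] (min_width=8, slack=6)
Line 7: ['memory'] (min_width=6, slack=8)

Answer: |keyboard      |
|system bean   |
|line pepper   |
|ant rice year |
|version wolf  |
|language      |
|memory        |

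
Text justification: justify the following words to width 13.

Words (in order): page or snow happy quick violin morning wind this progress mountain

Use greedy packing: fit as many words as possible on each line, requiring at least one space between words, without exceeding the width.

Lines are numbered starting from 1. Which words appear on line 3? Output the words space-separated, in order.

Answer: violin

Derivation:
Line 1: ['page', 'or', 'snow'] (min_width=12, slack=1)
Line 2: ['happy', 'quick'] (min_width=11, slack=2)
Line 3: ['violin'] (min_width=6, slack=7)
Line 4: ['morning', 'wind'] (min_width=12, slack=1)
Line 5: ['this', 'progress'] (min_width=13, slack=0)
Line 6: ['mountain'] (min_width=8, slack=5)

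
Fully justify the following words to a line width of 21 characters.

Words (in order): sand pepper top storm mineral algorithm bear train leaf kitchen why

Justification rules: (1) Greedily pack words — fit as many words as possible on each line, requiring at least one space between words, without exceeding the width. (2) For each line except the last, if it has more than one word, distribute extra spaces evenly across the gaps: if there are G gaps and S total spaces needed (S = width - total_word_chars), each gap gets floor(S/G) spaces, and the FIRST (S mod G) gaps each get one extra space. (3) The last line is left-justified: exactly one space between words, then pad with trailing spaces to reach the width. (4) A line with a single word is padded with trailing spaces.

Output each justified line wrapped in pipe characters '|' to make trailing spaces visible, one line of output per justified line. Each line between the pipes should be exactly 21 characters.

Line 1: ['sand', 'pepper', 'top', 'storm'] (min_width=21, slack=0)
Line 2: ['mineral', 'algorithm'] (min_width=17, slack=4)
Line 3: ['bear', 'train', 'leaf'] (min_width=15, slack=6)
Line 4: ['kitchen', 'why'] (min_width=11, slack=10)

Answer: |sand pepper top storm|
|mineral     algorithm|
|bear    train    leaf|
|kitchen why          |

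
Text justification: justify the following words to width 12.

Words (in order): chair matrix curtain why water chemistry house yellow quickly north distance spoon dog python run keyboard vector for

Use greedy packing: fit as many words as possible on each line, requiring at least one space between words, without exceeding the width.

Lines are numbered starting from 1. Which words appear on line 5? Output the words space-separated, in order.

Answer: house yellow

Derivation:
Line 1: ['chair', 'matrix'] (min_width=12, slack=0)
Line 2: ['curtain', 'why'] (min_width=11, slack=1)
Line 3: ['water'] (min_width=5, slack=7)
Line 4: ['chemistry'] (min_width=9, slack=3)
Line 5: ['house', 'yellow'] (min_width=12, slack=0)
Line 6: ['quickly'] (min_width=7, slack=5)
Line 7: ['north'] (min_width=5, slack=7)
Line 8: ['distance'] (min_width=8, slack=4)
Line 9: ['spoon', 'dog'] (min_width=9, slack=3)
Line 10: ['python', 'run'] (min_width=10, slack=2)
Line 11: ['keyboard'] (min_width=8, slack=4)
Line 12: ['vector', 'for'] (min_width=10, slack=2)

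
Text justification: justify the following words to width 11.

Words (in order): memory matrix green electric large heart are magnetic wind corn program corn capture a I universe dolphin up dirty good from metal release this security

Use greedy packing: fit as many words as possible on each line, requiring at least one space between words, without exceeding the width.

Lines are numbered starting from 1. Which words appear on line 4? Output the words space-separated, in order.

Line 1: ['memory'] (min_width=6, slack=5)
Line 2: ['matrix'] (min_width=6, slack=5)
Line 3: ['green'] (min_width=5, slack=6)
Line 4: ['electric'] (min_width=8, slack=3)
Line 5: ['large', 'heart'] (min_width=11, slack=0)
Line 6: ['are'] (min_width=3, slack=8)
Line 7: ['magnetic'] (min_width=8, slack=3)
Line 8: ['wind', 'corn'] (min_width=9, slack=2)
Line 9: ['program'] (min_width=7, slack=4)
Line 10: ['corn'] (min_width=4, slack=7)
Line 11: ['capture', 'a', 'I'] (min_width=11, slack=0)
Line 12: ['universe'] (min_width=8, slack=3)
Line 13: ['dolphin', 'up'] (min_width=10, slack=1)
Line 14: ['dirty', 'good'] (min_width=10, slack=1)
Line 15: ['from', 'metal'] (min_width=10, slack=1)
Line 16: ['release'] (min_width=7, slack=4)
Line 17: ['this'] (min_width=4, slack=7)
Line 18: ['security'] (min_width=8, slack=3)

Answer: electric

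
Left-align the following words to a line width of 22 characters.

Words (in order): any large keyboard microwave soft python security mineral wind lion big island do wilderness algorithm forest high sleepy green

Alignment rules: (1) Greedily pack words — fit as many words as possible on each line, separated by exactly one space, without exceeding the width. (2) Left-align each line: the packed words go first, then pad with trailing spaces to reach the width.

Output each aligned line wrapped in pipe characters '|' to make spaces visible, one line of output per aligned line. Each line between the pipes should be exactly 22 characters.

Line 1: ['any', 'large', 'keyboard'] (min_width=18, slack=4)
Line 2: ['microwave', 'soft', 'python'] (min_width=21, slack=1)
Line 3: ['security', 'mineral', 'wind'] (min_width=21, slack=1)
Line 4: ['lion', 'big', 'island', 'do'] (min_width=18, slack=4)
Line 5: ['wilderness', 'algorithm'] (min_width=20, slack=2)
Line 6: ['forest', 'high', 'sleepy'] (min_width=18, slack=4)
Line 7: ['green'] (min_width=5, slack=17)

Answer: |any large keyboard    |
|microwave soft python |
|security mineral wind |
|lion big island do    |
|wilderness algorithm  |
|forest high sleepy    |
|green                 |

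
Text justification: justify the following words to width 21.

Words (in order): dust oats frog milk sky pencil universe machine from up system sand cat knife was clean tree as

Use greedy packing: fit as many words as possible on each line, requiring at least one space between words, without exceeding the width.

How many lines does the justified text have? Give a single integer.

Line 1: ['dust', 'oats', 'frog', 'milk'] (min_width=19, slack=2)
Line 2: ['sky', 'pencil', 'universe'] (min_width=19, slack=2)
Line 3: ['machine', 'from', 'up'] (min_width=15, slack=6)
Line 4: ['system', 'sand', 'cat', 'knife'] (min_width=21, slack=0)
Line 5: ['was', 'clean', 'tree', 'as'] (min_width=17, slack=4)
Total lines: 5

Answer: 5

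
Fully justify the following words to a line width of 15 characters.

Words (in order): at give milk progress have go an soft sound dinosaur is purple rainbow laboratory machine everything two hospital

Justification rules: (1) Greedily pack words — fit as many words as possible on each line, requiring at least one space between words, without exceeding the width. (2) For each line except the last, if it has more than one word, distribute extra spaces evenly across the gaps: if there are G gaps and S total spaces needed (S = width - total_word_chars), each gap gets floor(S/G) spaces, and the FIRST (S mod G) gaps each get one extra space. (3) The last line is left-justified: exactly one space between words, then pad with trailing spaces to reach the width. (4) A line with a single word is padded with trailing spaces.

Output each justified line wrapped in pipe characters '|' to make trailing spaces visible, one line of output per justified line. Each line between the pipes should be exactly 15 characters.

Answer: |at   give  milk|
|progress   have|
|go    an   soft|
|sound  dinosaur|
|is       purple|
|rainbow        |
|laboratory     |
|machine        |
|everything  two|
|hospital       |

Derivation:
Line 1: ['at', 'give', 'milk'] (min_width=12, slack=3)
Line 2: ['progress', 'have'] (min_width=13, slack=2)
Line 3: ['go', 'an', 'soft'] (min_width=10, slack=5)
Line 4: ['sound', 'dinosaur'] (min_width=14, slack=1)
Line 5: ['is', 'purple'] (min_width=9, slack=6)
Line 6: ['rainbow'] (min_width=7, slack=8)
Line 7: ['laboratory'] (min_width=10, slack=5)
Line 8: ['machine'] (min_width=7, slack=8)
Line 9: ['everything', 'two'] (min_width=14, slack=1)
Line 10: ['hospital'] (min_width=8, slack=7)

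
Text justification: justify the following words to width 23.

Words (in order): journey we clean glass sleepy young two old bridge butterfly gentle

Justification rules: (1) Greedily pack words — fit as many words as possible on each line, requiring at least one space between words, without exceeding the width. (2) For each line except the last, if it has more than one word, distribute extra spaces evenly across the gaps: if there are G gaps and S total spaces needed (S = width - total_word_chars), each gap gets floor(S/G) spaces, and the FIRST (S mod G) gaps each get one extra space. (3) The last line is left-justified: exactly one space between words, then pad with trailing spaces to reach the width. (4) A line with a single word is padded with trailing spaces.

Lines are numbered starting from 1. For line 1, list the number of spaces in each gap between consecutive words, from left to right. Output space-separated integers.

Answer: 2 1 1

Derivation:
Line 1: ['journey', 'we', 'clean', 'glass'] (min_width=22, slack=1)
Line 2: ['sleepy', 'young', 'two', 'old'] (min_width=20, slack=3)
Line 3: ['bridge', 'butterfly', 'gentle'] (min_width=23, slack=0)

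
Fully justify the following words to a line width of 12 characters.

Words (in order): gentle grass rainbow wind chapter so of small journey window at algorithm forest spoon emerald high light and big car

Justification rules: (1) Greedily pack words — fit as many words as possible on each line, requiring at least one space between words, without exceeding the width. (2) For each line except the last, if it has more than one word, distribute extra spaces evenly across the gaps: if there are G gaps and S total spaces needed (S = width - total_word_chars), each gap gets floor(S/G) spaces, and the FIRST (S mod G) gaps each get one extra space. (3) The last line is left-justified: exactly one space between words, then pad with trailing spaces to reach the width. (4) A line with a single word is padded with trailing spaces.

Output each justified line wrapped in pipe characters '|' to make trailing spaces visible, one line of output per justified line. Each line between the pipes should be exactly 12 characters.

Answer: |gentle grass|
|rainbow wind|
|chapter   so|
|of     small|
|journey     |
|window    at|
|algorithm   |
|forest spoon|
|emerald high|
|light    and|
|big car     |

Derivation:
Line 1: ['gentle', 'grass'] (min_width=12, slack=0)
Line 2: ['rainbow', 'wind'] (min_width=12, slack=0)
Line 3: ['chapter', 'so'] (min_width=10, slack=2)
Line 4: ['of', 'small'] (min_width=8, slack=4)
Line 5: ['journey'] (min_width=7, slack=5)
Line 6: ['window', 'at'] (min_width=9, slack=3)
Line 7: ['algorithm'] (min_width=9, slack=3)
Line 8: ['forest', 'spoon'] (min_width=12, slack=0)
Line 9: ['emerald', 'high'] (min_width=12, slack=0)
Line 10: ['light', 'and'] (min_width=9, slack=3)
Line 11: ['big', 'car'] (min_width=7, slack=5)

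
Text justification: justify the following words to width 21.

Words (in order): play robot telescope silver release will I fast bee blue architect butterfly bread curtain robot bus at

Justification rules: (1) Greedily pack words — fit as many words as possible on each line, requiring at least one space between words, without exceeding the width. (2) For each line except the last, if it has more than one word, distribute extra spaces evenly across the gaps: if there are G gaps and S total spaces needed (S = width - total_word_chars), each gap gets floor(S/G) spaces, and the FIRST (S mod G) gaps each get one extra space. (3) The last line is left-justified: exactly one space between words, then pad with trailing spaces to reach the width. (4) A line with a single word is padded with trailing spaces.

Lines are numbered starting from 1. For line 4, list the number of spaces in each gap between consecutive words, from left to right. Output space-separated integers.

Line 1: ['play', 'robot', 'telescope'] (min_width=20, slack=1)
Line 2: ['silver', 'release', 'will', 'I'] (min_width=21, slack=0)
Line 3: ['fast', 'bee', 'blue'] (min_width=13, slack=8)
Line 4: ['architect', 'butterfly'] (min_width=19, slack=2)
Line 5: ['bread', 'curtain', 'robot'] (min_width=19, slack=2)
Line 6: ['bus', 'at'] (min_width=6, slack=15)

Answer: 3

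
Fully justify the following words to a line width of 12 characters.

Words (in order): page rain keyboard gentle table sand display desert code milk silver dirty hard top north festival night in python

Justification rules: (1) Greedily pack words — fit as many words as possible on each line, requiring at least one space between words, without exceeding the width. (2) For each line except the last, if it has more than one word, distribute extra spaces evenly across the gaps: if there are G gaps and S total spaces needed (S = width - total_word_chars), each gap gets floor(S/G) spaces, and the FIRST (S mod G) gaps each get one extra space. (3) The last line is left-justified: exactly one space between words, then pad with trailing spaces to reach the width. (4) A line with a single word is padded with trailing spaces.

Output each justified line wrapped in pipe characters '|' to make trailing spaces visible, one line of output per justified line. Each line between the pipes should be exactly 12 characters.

Line 1: ['page', 'rain'] (min_width=9, slack=3)
Line 2: ['keyboard'] (min_width=8, slack=4)
Line 3: ['gentle', 'table'] (min_width=12, slack=0)
Line 4: ['sand', 'display'] (min_width=12, slack=0)
Line 5: ['desert', 'code'] (min_width=11, slack=1)
Line 6: ['milk', 'silver'] (min_width=11, slack=1)
Line 7: ['dirty', 'hard'] (min_width=10, slack=2)
Line 8: ['top', 'north'] (min_width=9, slack=3)
Line 9: ['festival'] (min_width=8, slack=4)
Line 10: ['night', 'in'] (min_width=8, slack=4)
Line 11: ['python'] (min_width=6, slack=6)

Answer: |page    rain|
|keyboard    |
|gentle table|
|sand display|
|desert  code|
|milk  silver|
|dirty   hard|
|top    north|
|festival    |
|night     in|
|python      |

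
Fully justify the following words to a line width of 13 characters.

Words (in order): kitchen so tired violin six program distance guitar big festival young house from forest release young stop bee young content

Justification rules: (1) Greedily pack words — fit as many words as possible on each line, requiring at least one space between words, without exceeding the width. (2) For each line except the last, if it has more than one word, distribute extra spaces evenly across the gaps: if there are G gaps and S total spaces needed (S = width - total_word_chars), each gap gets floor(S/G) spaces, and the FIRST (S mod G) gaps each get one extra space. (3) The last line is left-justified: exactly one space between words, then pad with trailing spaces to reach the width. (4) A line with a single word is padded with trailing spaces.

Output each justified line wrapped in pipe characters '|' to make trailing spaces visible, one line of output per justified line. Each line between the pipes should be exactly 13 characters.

Line 1: ['kitchen', 'so'] (min_width=10, slack=3)
Line 2: ['tired', 'violin'] (min_width=12, slack=1)
Line 3: ['six', 'program'] (min_width=11, slack=2)
Line 4: ['distance'] (min_width=8, slack=5)
Line 5: ['guitar', 'big'] (min_width=10, slack=3)
Line 6: ['festival'] (min_width=8, slack=5)
Line 7: ['young', 'house'] (min_width=11, slack=2)
Line 8: ['from', 'forest'] (min_width=11, slack=2)
Line 9: ['release', 'young'] (min_width=13, slack=0)
Line 10: ['stop', 'bee'] (min_width=8, slack=5)
Line 11: ['young', 'content'] (min_width=13, slack=0)

Answer: |kitchen    so|
|tired  violin|
|six   program|
|distance     |
|guitar    big|
|festival     |
|young   house|
|from   forest|
|release young|
|stop      bee|
|young content|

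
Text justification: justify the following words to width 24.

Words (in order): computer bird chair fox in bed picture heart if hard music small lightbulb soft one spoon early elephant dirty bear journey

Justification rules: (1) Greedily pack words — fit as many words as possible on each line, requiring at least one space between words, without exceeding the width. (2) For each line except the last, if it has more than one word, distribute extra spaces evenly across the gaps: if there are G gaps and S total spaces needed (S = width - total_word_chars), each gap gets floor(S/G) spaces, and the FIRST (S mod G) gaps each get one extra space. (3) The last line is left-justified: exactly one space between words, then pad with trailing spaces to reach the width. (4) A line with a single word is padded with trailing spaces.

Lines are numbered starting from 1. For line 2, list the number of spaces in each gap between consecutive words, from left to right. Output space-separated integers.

Line 1: ['computer', 'bird', 'chair', 'fox'] (min_width=23, slack=1)
Line 2: ['in', 'bed', 'picture', 'heart', 'if'] (min_width=23, slack=1)
Line 3: ['hard', 'music', 'small'] (min_width=16, slack=8)
Line 4: ['lightbulb', 'soft', 'one', 'spoon'] (min_width=24, slack=0)
Line 5: ['early', 'elephant', 'dirty'] (min_width=20, slack=4)
Line 6: ['bear', 'journey'] (min_width=12, slack=12)

Answer: 2 1 1 1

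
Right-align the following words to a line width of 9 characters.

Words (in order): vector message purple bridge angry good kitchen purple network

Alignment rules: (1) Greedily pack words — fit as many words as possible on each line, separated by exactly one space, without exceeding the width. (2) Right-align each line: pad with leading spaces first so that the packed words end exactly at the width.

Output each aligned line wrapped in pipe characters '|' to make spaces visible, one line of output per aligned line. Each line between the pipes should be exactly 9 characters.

Line 1: ['vector'] (min_width=6, slack=3)
Line 2: ['message'] (min_width=7, slack=2)
Line 3: ['purple'] (min_width=6, slack=3)
Line 4: ['bridge'] (min_width=6, slack=3)
Line 5: ['angry'] (min_width=5, slack=4)
Line 6: ['good'] (min_width=4, slack=5)
Line 7: ['kitchen'] (min_width=7, slack=2)
Line 8: ['purple'] (min_width=6, slack=3)
Line 9: ['network'] (min_width=7, slack=2)

Answer: |   vector|
|  message|
|   purple|
|   bridge|
|    angry|
|     good|
|  kitchen|
|   purple|
|  network|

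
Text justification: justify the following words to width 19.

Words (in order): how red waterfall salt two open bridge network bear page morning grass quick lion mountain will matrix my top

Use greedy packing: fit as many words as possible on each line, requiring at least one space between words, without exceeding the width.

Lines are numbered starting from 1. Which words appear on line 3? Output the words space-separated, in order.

Line 1: ['how', 'red', 'waterfall'] (min_width=17, slack=2)
Line 2: ['salt', 'two', 'open'] (min_width=13, slack=6)
Line 3: ['bridge', 'network', 'bear'] (min_width=19, slack=0)
Line 4: ['page', 'morning', 'grass'] (min_width=18, slack=1)
Line 5: ['quick', 'lion', 'mountain'] (min_width=19, slack=0)
Line 6: ['will', 'matrix', 'my', 'top'] (min_width=18, slack=1)

Answer: bridge network bear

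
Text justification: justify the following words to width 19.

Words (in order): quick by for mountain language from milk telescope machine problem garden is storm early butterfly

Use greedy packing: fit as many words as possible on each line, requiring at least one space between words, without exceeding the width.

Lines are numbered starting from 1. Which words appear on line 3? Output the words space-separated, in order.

Line 1: ['quick', 'by', 'for'] (min_width=12, slack=7)
Line 2: ['mountain', 'language'] (min_width=17, slack=2)
Line 3: ['from', 'milk', 'telescope'] (min_width=19, slack=0)
Line 4: ['machine', 'problem'] (min_width=15, slack=4)
Line 5: ['garden', 'is', 'storm'] (min_width=15, slack=4)
Line 6: ['early', 'butterfly'] (min_width=15, slack=4)

Answer: from milk telescope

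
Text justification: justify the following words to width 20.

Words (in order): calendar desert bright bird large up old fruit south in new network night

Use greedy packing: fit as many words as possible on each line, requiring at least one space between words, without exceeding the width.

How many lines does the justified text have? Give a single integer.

Line 1: ['calendar', 'desert'] (min_width=15, slack=5)
Line 2: ['bright', 'bird', 'large', 'up'] (min_width=20, slack=0)
Line 3: ['old', 'fruit', 'south', 'in'] (min_width=18, slack=2)
Line 4: ['new', 'network', 'night'] (min_width=17, slack=3)
Total lines: 4

Answer: 4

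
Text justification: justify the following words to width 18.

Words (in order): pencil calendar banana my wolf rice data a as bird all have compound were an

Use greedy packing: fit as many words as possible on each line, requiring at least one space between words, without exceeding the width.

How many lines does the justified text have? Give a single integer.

Answer: 5

Derivation:
Line 1: ['pencil', 'calendar'] (min_width=15, slack=3)
Line 2: ['banana', 'my', 'wolf'] (min_width=14, slack=4)
Line 3: ['rice', 'data', 'a', 'as'] (min_width=14, slack=4)
Line 4: ['bird', 'all', 'have'] (min_width=13, slack=5)
Line 5: ['compound', 'were', 'an'] (min_width=16, slack=2)
Total lines: 5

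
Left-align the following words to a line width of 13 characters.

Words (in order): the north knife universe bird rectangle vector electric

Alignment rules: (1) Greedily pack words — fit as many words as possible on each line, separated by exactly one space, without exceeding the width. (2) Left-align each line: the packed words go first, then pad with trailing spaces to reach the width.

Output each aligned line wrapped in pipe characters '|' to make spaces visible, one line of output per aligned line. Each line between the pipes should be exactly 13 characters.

Answer: |the north    |
|knife        |
|universe bird|
|rectangle    |
|vector       |
|electric     |

Derivation:
Line 1: ['the', 'north'] (min_width=9, slack=4)
Line 2: ['knife'] (min_width=5, slack=8)
Line 3: ['universe', 'bird'] (min_width=13, slack=0)
Line 4: ['rectangle'] (min_width=9, slack=4)
Line 5: ['vector'] (min_width=6, slack=7)
Line 6: ['electric'] (min_width=8, slack=5)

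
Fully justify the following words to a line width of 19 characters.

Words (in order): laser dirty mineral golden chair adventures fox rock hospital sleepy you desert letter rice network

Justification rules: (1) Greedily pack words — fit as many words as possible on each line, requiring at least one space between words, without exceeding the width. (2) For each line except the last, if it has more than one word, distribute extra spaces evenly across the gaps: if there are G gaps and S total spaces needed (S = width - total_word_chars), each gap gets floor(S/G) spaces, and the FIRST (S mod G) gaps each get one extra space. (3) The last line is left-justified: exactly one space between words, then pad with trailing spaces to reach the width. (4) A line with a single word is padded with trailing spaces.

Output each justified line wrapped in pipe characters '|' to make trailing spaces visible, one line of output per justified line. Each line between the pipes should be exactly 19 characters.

Line 1: ['laser', 'dirty', 'mineral'] (min_width=19, slack=0)
Line 2: ['golden', 'chair'] (min_width=12, slack=7)
Line 3: ['adventures', 'fox', 'rock'] (min_width=19, slack=0)
Line 4: ['hospital', 'sleepy', 'you'] (min_width=19, slack=0)
Line 5: ['desert', 'letter', 'rice'] (min_width=18, slack=1)
Line 6: ['network'] (min_width=7, slack=12)

Answer: |laser dirty mineral|
|golden        chair|
|adventures fox rock|
|hospital sleepy you|
|desert  letter rice|
|network            |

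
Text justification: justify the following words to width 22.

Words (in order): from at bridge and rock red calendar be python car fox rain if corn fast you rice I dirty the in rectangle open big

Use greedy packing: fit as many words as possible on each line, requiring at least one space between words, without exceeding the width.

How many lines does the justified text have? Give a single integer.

Answer: 6

Derivation:
Line 1: ['from', 'at', 'bridge', 'and'] (min_width=18, slack=4)
Line 2: ['rock', 'red', 'calendar', 'be'] (min_width=20, slack=2)
Line 3: ['python', 'car', 'fox', 'rain', 'if'] (min_width=22, slack=0)
Line 4: ['corn', 'fast', 'you', 'rice', 'I'] (min_width=20, slack=2)
Line 5: ['dirty', 'the', 'in', 'rectangle'] (min_width=22, slack=0)
Line 6: ['open', 'big'] (min_width=8, slack=14)
Total lines: 6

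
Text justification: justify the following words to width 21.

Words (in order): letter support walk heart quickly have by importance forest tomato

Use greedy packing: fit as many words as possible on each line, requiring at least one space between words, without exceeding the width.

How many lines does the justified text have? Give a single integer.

Line 1: ['letter', 'support', 'walk'] (min_width=19, slack=2)
Line 2: ['heart', 'quickly', 'have', 'by'] (min_width=21, slack=0)
Line 3: ['importance', 'forest'] (min_width=17, slack=4)
Line 4: ['tomato'] (min_width=6, slack=15)
Total lines: 4

Answer: 4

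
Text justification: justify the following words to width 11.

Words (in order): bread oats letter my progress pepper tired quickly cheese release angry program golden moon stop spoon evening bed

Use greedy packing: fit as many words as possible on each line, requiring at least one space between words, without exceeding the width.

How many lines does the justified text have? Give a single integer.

Answer: 13

Derivation:
Line 1: ['bread', 'oats'] (min_width=10, slack=1)
Line 2: ['letter', 'my'] (min_width=9, slack=2)
Line 3: ['progress'] (min_width=8, slack=3)
Line 4: ['pepper'] (min_width=6, slack=5)
Line 5: ['tired'] (min_width=5, slack=6)
Line 6: ['quickly'] (min_width=7, slack=4)
Line 7: ['cheese'] (min_width=6, slack=5)
Line 8: ['release'] (min_width=7, slack=4)
Line 9: ['angry'] (min_width=5, slack=6)
Line 10: ['program'] (min_width=7, slack=4)
Line 11: ['golden', 'moon'] (min_width=11, slack=0)
Line 12: ['stop', 'spoon'] (min_width=10, slack=1)
Line 13: ['evening', 'bed'] (min_width=11, slack=0)
Total lines: 13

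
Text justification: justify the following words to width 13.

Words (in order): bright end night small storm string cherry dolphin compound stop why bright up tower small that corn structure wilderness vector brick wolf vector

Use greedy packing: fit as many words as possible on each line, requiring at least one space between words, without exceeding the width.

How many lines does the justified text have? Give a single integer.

Line 1: ['bright', 'end'] (min_width=10, slack=3)
Line 2: ['night', 'small'] (min_width=11, slack=2)
Line 3: ['storm', 'string'] (min_width=12, slack=1)
Line 4: ['cherry'] (min_width=6, slack=7)
Line 5: ['dolphin'] (min_width=7, slack=6)
Line 6: ['compound', 'stop'] (min_width=13, slack=0)
Line 7: ['why', 'bright', 'up'] (min_width=13, slack=0)
Line 8: ['tower', 'small'] (min_width=11, slack=2)
Line 9: ['that', 'corn'] (min_width=9, slack=4)
Line 10: ['structure'] (min_width=9, slack=4)
Line 11: ['wilderness'] (min_width=10, slack=3)
Line 12: ['vector', 'brick'] (min_width=12, slack=1)
Line 13: ['wolf', 'vector'] (min_width=11, slack=2)
Total lines: 13

Answer: 13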